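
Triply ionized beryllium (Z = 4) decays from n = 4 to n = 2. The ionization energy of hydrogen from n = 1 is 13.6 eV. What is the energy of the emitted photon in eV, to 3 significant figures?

The Bohr energies scale as Z², so for Z = 4: E_n = −217.6/n² eV.
E_4 = −217.6/16 = −13.60 eV and E_2 = −217.6/4 = −54.40 eV.
The photon energy is |E_4 − E_2| = 40.8 eV.

40.8 eV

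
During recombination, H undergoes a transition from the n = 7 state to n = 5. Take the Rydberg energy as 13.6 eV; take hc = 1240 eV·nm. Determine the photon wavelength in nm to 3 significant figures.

4650 nm

ΔE = 13.60 × (1/5² − 1/7²) = 13.60 × 0.01959 = 0.2664 eV.
λ = hc/ΔE = 1240 / 0.2664 = 4650 nm.
This line belongs to the Pfund series.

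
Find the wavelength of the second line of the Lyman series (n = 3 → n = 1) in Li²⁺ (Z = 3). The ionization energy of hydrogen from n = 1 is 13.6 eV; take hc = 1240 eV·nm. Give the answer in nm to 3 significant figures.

11.4 nm

The Lyman series terminates on n_f = 1; the second line has n_i = 1+2 = 3.
ΔE = 122.4 × (1/1² − 1/3²) = 108.8 eV.
λ = 1240 / 108.8 = 11.4 nm.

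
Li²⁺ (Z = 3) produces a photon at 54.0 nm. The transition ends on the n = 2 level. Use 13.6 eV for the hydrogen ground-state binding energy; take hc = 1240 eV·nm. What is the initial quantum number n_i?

n_i = 4

The photon energy is ΔE = hc/λ = 1240 / 54.0 = 22.96 eV.
With Z = 3, ΔE = 122.4 × (1/n_f² − 1/n_i²), so 1/n_f² − 1/n_i² = 0.1876.
With n_f = 2: 1/n_i² = 1/4 − 0.1876 = 0.06239, so n_i ≈ 4.00.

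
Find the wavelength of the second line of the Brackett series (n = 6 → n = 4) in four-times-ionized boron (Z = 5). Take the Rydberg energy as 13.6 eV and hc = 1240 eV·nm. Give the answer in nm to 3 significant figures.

The Brackett series terminates on n_f = 4; the second line has n_i = 4+2 = 6.
ΔE = 340.0 × (1/4² − 1/6²) = 11.81 eV.
λ = 1240 / 11.81 = 105 nm.

105 nm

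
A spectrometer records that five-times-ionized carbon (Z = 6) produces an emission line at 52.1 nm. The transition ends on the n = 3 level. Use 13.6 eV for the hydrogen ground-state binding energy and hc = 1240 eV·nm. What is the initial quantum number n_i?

The photon energy is ΔE = hc/λ = 1240 / 52.1 = 23.80 eV.
With Z = 6, ΔE = 489.6 × (1/n_f² − 1/n_i²), so 1/n_f² − 1/n_i² = 0.04861.
With n_f = 3: 1/n_i² = 1/9 − 0.04861 = 0.06250, so n_i ≈ 4.00.

n_i = 4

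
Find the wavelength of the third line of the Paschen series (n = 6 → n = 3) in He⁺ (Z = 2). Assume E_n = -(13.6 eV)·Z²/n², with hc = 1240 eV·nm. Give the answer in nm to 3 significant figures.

The Paschen series terminates on n_f = 3; the third line has n_i = 3+3 = 6.
ΔE = 54.40 × (1/3² − 1/6²) = 4.533 eV.
λ = 1240 / 4.533 = 274 nm.

274 nm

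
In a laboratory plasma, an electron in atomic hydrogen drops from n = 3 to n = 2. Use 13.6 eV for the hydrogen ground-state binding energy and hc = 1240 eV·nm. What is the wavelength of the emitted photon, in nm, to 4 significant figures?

ΔE = 13.60 × (1/2² − 1/3²) = 13.60 × 0.1389 = 1.889 eV.
λ = hc/ΔE = 1240 / 1.889 = 656.5 nm.

656.5 nm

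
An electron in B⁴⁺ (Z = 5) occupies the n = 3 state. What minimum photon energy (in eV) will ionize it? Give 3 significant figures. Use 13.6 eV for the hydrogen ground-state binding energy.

37.8 eV

E_n = −13.6 Z²/n² = −340.0/n² eV for Z = 5.
E_3 = −340.0/9 = −37.8 eV, so ionization (to E = 0) requires 37.8 eV.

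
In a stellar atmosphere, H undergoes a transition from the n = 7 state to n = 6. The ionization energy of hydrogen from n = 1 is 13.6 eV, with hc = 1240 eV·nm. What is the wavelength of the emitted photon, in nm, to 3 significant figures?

ΔE = 13.60 × (1/6² − 1/7²) = 13.60 × 0.007370 = 0.1002 eV.
λ = hc/ΔE = 1240 / 0.1002 = 12400 nm.

12400 nm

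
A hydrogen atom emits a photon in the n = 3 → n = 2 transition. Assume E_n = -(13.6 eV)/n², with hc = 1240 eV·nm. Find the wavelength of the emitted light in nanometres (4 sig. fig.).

ΔE = 13.60 × (1/2² − 1/3²) = 13.60 × 0.1389 = 1.889 eV.
λ = hc/ΔE = 1240 / 1.889 = 656.5 nm.

656.5 nm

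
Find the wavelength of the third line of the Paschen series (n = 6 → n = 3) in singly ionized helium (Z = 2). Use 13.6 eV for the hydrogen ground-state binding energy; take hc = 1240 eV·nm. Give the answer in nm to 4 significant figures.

273.5 nm

The Paschen series terminates on n_f = 3; the third line has n_i = 3+3 = 6.
ΔE = 54.40 × (1/3² − 1/6²) = 4.533 eV.
λ = 1240 / 4.533 = 273.5 nm.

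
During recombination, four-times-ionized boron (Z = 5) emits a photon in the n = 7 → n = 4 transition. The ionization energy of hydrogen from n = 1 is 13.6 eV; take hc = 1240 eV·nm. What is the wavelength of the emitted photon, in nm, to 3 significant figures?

For Z = 5 the level energies scale as Z², so the effective Rydberg energy is 13.6 × 25 = 340.0 eV.
ΔE = 340.0 × (1/4² − 1/7²) = 340.0 × 0.04209 = 14.31 eV.
λ = hc/ΔE = 1240 / 14.31 = 86.6 nm.

86.6 nm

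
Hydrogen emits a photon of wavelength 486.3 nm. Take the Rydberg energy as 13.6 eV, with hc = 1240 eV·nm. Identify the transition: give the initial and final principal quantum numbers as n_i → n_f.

n_i = 4, n_f = 2

The photon energy is ΔE = hc/λ = 1240 / 486.3 = 2.550 eV.
With Z = 1, ΔE = 13.60 × (1/n_f² − 1/n_i²), so 1/n_f² − 1/n_i² = 0.1875.
Trying n_f = 2 gives 1/n_i² = 0.06251, i.e. n_i ≈ 4; this pair matches.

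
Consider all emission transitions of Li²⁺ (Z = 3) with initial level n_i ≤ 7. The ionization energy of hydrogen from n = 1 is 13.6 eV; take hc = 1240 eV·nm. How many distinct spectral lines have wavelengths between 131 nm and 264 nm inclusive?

3

Enumerate all n_i → n_f pairs with 1 ≤ n_f < n_i ≤ 7 and compute λ = 1240 / [13.6·9·(1/n_f² − 1/n_i²)].
Lines falling in [131, 264] nm: 5→3 (142.5 nm), 4→3 (208.4 nm), 7→4 (240.7 nm).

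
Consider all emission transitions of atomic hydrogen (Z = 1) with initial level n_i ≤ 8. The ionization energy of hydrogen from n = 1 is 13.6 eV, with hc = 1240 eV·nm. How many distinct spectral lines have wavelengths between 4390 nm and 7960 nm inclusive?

3

Enumerate all n_i → n_f pairs with 1 ≤ n_f < n_i ≤ 8 and compute λ = 1240 / [13.6·1·(1/n_f² − 1/n_i²)].
Lines falling in [4390, 7960] nm: 7→5 (4654 nm), 6→5 (7460 nm), 8→6 (7503 nm).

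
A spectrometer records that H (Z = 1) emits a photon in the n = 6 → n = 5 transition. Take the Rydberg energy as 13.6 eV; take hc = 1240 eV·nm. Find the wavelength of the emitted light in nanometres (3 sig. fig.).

7460 nm

ΔE = 13.60 × (1/5² − 1/6²) = 13.60 × 0.01222 = 0.1662 eV.
λ = hc/ΔE = 1240 / 0.1662 = 7460 nm.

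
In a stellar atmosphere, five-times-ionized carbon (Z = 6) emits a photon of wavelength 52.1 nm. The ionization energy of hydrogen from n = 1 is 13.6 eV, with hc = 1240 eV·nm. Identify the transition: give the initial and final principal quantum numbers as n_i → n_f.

The photon energy is ΔE = hc/λ = 1240 / 52.1 = 23.80 eV.
With Z = 6, ΔE = 489.6 × (1/n_f² − 1/n_i²), so 1/n_f² − 1/n_i² = 0.04861.
Trying n_f = 3 gives 1/n_i² = 0.06250, i.e. n_i ≈ 4; this pair matches.

n_i = 4, n_f = 3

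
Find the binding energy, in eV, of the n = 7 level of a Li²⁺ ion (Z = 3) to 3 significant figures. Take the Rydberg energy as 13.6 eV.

2.50 eV

E_n = −13.6 Z²/n² = −122.4/n² eV for Z = 3.
E_7 = −122.4/49 = −2.50 eV, so ionization (to E = 0) requires 2.50 eV.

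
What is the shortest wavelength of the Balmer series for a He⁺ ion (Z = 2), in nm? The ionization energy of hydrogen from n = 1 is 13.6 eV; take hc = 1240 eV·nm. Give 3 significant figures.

The Balmer series has lower level n_f = 2; the series limit corresponds to n_i → ∞.
ΔE_max = 13.6 × 4 / 2² = 13.60 eV.
λ_min = 1240 / 13.60 = 91.2 nm.

91.2 nm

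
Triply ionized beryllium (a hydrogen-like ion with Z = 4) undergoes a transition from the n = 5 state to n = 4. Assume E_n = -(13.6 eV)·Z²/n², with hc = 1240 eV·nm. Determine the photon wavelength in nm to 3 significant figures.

For Z = 4 the level energies scale as Z², so the effective Rydberg energy is 13.6 × 16 = 217.6 eV.
ΔE = 217.6 × (1/4² − 1/5²) = 217.6 × 0.02250 = 4.896 eV.
λ = hc/ΔE = 1240 / 4.896 = 253 nm.

253 nm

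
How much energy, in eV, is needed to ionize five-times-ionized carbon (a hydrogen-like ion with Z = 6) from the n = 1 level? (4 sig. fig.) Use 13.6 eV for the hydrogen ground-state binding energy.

E_n = −13.6 Z²/n² = −489.6/n² eV for Z = 6.
E_1 = −489.6/1 = −489.6 eV, so ionization (to E = 0) requires 489.6 eV.

489.6 eV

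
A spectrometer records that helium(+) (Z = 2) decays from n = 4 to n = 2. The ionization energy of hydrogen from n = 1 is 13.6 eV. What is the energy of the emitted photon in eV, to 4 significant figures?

10.20 eV

The Bohr energies scale as Z², so for Z = 2: E_n = −54.40/n² eV.
E_4 = −54.40/16 = −3.400 eV and E_2 = −54.40/4 = −13.60 eV.
The photon energy is |E_4 − E_2| = 10.20 eV.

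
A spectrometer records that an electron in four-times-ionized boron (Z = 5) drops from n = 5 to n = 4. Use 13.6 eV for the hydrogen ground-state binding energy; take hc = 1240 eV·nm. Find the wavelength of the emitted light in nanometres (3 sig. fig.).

For Z = 5 the level energies scale as Z², so the effective Rydberg energy is 13.6 × 25 = 340.0 eV.
ΔE = 340.0 × (1/4² − 1/5²) = 340.0 × 0.02250 = 7.650 eV.
λ = hc/ΔE = 1240 / 7.650 = 162 nm.

162 nm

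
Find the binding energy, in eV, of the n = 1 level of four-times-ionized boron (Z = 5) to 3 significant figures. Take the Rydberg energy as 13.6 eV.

E_n = −13.6 Z²/n² = −340.0/n² eV for Z = 5.
E_1 = −340.0/1 = −340 eV, so ionization (to E = 0) requires 340 eV.

340 eV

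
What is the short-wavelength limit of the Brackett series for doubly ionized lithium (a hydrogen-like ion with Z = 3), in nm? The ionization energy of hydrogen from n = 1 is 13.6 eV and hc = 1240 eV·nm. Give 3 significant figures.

The Brackett series has lower level n_f = 4; the series limit corresponds to n_i → ∞.
ΔE_max = 13.6 × 9 / 4² = 7.650 eV.
λ_min = 1240 / 7.650 = 162 nm.

162 nm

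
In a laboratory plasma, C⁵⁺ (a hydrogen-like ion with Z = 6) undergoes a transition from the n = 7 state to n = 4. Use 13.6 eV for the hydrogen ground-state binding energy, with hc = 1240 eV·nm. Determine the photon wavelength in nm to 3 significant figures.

60.2 nm

For Z = 6 the level energies scale as Z², so the effective Rydberg energy is 13.6 × 36 = 489.6 eV.
ΔE = 489.6 × (1/4² − 1/7²) = 489.6 × 0.04209 = 20.61 eV.
λ = hc/ΔE = 1240 / 20.61 = 60.2 nm.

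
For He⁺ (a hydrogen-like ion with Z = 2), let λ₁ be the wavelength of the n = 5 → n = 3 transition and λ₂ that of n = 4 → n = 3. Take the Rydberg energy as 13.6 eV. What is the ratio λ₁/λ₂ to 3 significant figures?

0.684

λ ∝ 1/ΔE ∝ 1/(1/n_f² − 1/n_i²), and the Z² and hc factors cancel in the ratio.
λ₁/λ₂ = (1/3² − 1/4²)/(1/3² − 1/5²) = 0.04861/0.07111 = 0.684.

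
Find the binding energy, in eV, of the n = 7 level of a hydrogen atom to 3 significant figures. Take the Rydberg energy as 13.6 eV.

E_7 = −13.60/49 = −0.278 eV, so ionization (to E = 0) requires 0.278 eV.

0.278 eV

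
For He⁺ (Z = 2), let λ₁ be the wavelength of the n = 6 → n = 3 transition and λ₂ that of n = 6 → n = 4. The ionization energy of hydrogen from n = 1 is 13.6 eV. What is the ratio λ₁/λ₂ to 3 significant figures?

λ ∝ 1/ΔE ∝ 1/(1/n_f² − 1/n_i²), and the Z² and hc factors cancel in the ratio.
λ₁/λ₂ = (1/4² − 1/6²)/(1/3² − 1/6²) = 0.03472/0.08333 = 0.417.

0.417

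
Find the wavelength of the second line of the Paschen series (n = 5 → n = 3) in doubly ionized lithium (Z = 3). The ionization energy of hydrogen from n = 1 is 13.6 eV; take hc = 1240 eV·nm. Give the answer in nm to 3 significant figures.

The Paschen series terminates on n_f = 3; the second line has n_i = 3+2 = 5.
ΔE = 122.4 × (1/3² − 1/5²) = 8.704 eV.
λ = 1240 / 8.704 = 142 nm.

142 nm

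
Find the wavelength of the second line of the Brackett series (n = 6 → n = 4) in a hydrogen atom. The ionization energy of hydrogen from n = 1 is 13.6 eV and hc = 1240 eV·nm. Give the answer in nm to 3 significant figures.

The Brackett series terminates on n_f = 4; the second line has n_i = 4+2 = 6.
ΔE = 13.60 × (1/4² − 1/6²) = 0.4722 eV.
λ = 1240 / 0.4722 = 2630 nm.

2630 nm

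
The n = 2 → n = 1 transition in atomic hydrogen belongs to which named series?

Lyman

The series is set by the lower level: n_f = 1 is the Lyman series.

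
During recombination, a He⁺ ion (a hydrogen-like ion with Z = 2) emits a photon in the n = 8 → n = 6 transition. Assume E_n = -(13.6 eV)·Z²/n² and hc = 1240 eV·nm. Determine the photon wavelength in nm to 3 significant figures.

1880 nm

For Z = 2 the level energies scale as Z², so the effective Rydberg energy is 13.6 × 4 = 54.40 eV.
ΔE = 54.40 × (1/6² − 1/8²) = 54.40 × 0.01215 = 0.6611 eV.
λ = hc/ΔE = 1240 / 0.6611 = 1880 nm.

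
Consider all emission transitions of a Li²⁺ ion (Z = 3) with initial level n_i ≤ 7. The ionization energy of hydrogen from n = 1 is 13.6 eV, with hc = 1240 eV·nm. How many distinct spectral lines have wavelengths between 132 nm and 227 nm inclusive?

Enumerate all n_i → n_f pairs with 1 ≤ n_f < n_i ≤ 7 and compute λ = 1240 / [13.6·9·(1/n_f² − 1/n_i²)].
Lines falling in [132, 227] nm: 5→3 (142.5 nm), 4→3 (208.4 nm).

2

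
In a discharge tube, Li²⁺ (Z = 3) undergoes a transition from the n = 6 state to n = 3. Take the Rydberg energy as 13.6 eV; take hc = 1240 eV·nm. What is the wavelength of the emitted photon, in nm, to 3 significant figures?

For Z = 3 the level energies scale as Z², so the effective Rydberg energy is 13.6 × 9 = 122.4 eV.
ΔE = 122.4 × (1/3² − 1/6²) = 122.4 × 0.08333 = 10.20 eV.
λ = hc/ΔE = 1240 / 10.20 = 122 nm.

122 nm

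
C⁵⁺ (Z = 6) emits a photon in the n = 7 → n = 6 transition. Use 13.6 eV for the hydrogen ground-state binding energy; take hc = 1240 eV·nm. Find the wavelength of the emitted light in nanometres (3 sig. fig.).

For Z = 6 the level energies scale as Z², so the effective Rydberg energy is 13.6 × 36 = 489.6 eV.
ΔE = 489.6 × (1/6² − 1/7²) = 489.6 × 0.007370 = 3.608 eV.
λ = hc/ΔE = 1240 / 3.608 = 344 nm.

344 nm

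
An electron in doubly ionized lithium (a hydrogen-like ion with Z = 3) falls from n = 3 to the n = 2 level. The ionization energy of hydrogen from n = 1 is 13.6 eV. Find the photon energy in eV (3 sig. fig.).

17.0 eV

The Bohr energies scale as Z², so for Z = 3: E_n = −122.4/n² eV.
E_3 = −122.4/9 = −13.60 eV and E_2 = −122.4/4 = −30.60 eV.
The photon energy is |E_3 − E_2| = 17.0 eV.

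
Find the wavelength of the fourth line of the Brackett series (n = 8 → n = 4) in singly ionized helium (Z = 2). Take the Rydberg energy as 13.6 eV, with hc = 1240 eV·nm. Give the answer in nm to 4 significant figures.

The Brackett series terminates on n_f = 4; the fourth line has n_i = 4+4 = 8.
ΔE = 54.40 × (1/4² − 1/8²) = 2.550 eV.
λ = 1240 / 2.550 = 486.3 nm.

486.3 nm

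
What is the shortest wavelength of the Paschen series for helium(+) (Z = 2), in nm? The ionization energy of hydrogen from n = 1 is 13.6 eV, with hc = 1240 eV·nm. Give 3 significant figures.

The Paschen series has lower level n_f = 3; the series limit corresponds to n_i → ∞.
ΔE_max = 13.6 × 4 / 3² = 6.044 eV.
λ_min = 1240 / 6.044 = 205 nm.

205 nm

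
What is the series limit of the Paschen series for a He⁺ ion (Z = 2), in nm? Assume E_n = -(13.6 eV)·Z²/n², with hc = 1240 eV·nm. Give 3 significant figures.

205 nm

The Paschen series has lower level n_f = 3; the series limit corresponds to n_i → ∞.
ΔE_max = 13.6 × 4 / 3² = 6.044 eV.
λ_min = 1240 / 6.044 = 205 nm.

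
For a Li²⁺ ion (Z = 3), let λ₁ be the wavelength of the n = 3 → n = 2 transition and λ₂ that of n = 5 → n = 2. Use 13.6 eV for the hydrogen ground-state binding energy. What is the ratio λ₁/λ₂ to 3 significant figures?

λ ∝ 1/ΔE ∝ 1/(1/n_f² − 1/n_i²), and the Z² and hc factors cancel in the ratio.
λ₁/λ₂ = (1/2² − 1/5²)/(1/2² − 1/3²) = 0.2100/0.1389 = 1.51.

1.51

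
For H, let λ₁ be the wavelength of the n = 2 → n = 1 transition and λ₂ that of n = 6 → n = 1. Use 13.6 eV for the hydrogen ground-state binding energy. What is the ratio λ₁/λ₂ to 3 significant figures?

λ ∝ 1/ΔE ∝ 1/(1/n_f² − 1/n_i²), and the Z² and hc factors cancel in the ratio.
λ₁/λ₂ = (1/1² − 1/6²)/(1/1² − 1/2²) = 0.9722/0.7500 = 1.30.

1.30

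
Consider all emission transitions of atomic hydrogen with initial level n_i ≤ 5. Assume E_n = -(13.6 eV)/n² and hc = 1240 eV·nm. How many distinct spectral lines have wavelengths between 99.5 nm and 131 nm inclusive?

2

Enumerate all n_i → n_f pairs with 1 ≤ n_f < n_i ≤ 5 and compute λ = 1240 / [13.6·1·(1/n_f² − 1/n_i²)].
Lines falling in [99.5, 131] nm: 3→1 (102.6 nm), 2→1 (121.6 nm).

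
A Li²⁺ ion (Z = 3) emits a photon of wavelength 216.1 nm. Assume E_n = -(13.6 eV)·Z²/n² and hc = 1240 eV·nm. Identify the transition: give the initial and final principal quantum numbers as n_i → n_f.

The photon energy is ΔE = hc/λ = 1240 / 216.1 = 5.738 eV.
With Z = 3, ΔE = 122.4 × (1/n_f² − 1/n_i²), so 1/n_f² − 1/n_i² = 0.04688.
Trying n_f = 4 gives 1/n_i² = 0.01562, i.e. n_i ≈ 8; this pair matches.

n_i = 8, n_f = 4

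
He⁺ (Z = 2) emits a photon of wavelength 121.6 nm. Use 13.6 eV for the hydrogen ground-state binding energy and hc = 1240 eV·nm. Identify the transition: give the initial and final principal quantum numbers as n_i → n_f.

n_i = 4, n_f = 2

The photon energy is ΔE = hc/λ = 1240 / 121.6 = 10.20 eV.
With Z = 2, ΔE = 54.40 × (1/n_f² − 1/n_i²), so 1/n_f² − 1/n_i² = 0.1875.
Trying n_f = 2 gives 1/n_i² = 0.06255, i.e. n_i ≈ 4; this pair matches.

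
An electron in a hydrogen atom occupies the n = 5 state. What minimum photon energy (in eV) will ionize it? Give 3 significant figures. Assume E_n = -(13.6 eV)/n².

0.544 eV

E_5 = −13.60/25 = −0.544 eV, so ionization (to E = 0) requires 0.544 eV.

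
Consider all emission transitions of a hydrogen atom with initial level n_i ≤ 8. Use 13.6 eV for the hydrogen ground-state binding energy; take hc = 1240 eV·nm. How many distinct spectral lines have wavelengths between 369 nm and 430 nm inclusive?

3

Enumerate all n_i → n_f pairs with 1 ≤ n_f < n_i ≤ 8 and compute λ = 1240 / [13.6·1·(1/n_f² − 1/n_i²)].
Lines falling in [369, 430] nm: 8→2 (389.0 nm), 7→2 (397.1 nm), 6→2 (410.3 nm).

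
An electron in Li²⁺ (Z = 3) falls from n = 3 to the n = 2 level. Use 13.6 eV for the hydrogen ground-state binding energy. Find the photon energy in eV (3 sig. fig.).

The Bohr energies scale as Z², so for Z = 3: E_n = −122.4/n² eV.
E_3 = −122.4/9 = −13.60 eV and E_2 = −122.4/4 = −30.60 eV.
The photon energy is |E_3 − E_2| = 17.0 eV.

17.0 eV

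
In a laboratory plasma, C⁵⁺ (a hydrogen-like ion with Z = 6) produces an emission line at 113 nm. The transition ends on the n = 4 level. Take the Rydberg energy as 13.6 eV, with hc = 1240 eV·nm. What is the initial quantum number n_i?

The photon energy is ΔE = hc/λ = 1240 / 113 = 10.97 eV.
With Z = 6, ΔE = 489.6 × (1/n_f² − 1/n_i²), so 1/n_f² − 1/n_i² = 0.02241.
With n_f = 4: 1/n_i² = 1/16 − 0.02241 = 0.04009, so n_i ≈ 4.99.

n_i = 5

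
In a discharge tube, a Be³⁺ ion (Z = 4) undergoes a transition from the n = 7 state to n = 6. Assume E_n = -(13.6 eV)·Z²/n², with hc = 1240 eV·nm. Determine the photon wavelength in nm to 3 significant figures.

For Z = 4 the level energies scale as Z², so the effective Rydberg energy is 13.6 × 16 = 217.6 eV.
ΔE = 217.6 × (1/6² − 1/7²) = 217.6 × 0.007370 = 1.604 eV.
λ = hc/ΔE = 1240 / 1.604 = 773 nm.

773 nm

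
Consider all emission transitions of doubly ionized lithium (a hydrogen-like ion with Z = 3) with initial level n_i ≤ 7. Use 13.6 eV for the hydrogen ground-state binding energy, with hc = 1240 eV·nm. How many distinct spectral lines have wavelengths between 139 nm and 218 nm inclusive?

Enumerate all n_i → n_f pairs with 1 ≤ n_f < n_i ≤ 7 and compute λ = 1240 / [13.6·9·(1/n_f² − 1/n_i²)].
Lines falling in [139, 218] nm: 5→3 (142.5 nm), 4→3 (208.4 nm).

2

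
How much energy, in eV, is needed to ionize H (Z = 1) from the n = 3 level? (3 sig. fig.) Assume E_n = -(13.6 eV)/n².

E_3 = −13.60/9 = −1.51 eV, so ionization (to E = 0) requires 1.51 eV.

1.51 eV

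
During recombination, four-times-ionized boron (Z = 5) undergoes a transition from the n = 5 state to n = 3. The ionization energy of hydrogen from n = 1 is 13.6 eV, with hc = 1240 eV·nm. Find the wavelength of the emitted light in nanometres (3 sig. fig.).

For Z = 5 the level energies scale as Z², so the effective Rydberg energy is 13.6 × 25 = 340.0 eV.
ΔE = 340.0 × (1/3² − 1/5²) = 340.0 × 0.07111 = 24.18 eV.
λ = hc/ΔE = 1240 / 24.18 = 51.3 nm.

51.3 nm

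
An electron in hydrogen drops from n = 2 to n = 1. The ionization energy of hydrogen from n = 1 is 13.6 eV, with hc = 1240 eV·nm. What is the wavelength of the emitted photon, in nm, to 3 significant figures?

ΔE = 13.60 × (1/1² − 1/2²) = 13.60 × 0.7500 = 10.20 eV.
λ = hc/ΔE = 1240 / 10.20 = 122 nm.

122 nm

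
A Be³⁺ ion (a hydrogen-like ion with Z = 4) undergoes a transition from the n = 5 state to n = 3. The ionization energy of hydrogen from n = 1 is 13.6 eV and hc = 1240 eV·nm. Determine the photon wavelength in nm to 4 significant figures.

80.14 nm

For Z = 4 the level energies scale as Z², so the effective Rydberg energy is 13.6 × 16 = 217.6 eV.
ΔE = 217.6 × (1/3² − 1/5²) = 217.6 × 0.07111 = 15.47 eV.
λ = hc/ΔE = 1240 / 15.47 = 80.14 nm.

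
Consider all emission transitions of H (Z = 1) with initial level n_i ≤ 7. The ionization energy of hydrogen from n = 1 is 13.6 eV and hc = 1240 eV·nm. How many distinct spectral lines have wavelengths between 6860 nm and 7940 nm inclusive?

Enumerate all n_i → n_f pairs with 1 ≤ n_f < n_i ≤ 7 and compute λ = 1240 / [13.6·1·(1/n_f² − 1/n_i²)].
Lines falling in [6860, 7940] nm: 6→5 (7460 nm).

1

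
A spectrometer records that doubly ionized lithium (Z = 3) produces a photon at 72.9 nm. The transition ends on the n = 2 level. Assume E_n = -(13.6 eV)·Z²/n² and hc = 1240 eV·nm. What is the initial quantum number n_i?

n_i = 3

The photon energy is ΔE = hc/λ = 1240 / 72.9 = 17.01 eV.
With Z = 3, ΔE = 122.4 × (1/n_f² − 1/n_i²), so 1/n_f² − 1/n_i² = 0.1390.
With n_f = 2: 1/n_i² = 1/4 − 0.1390 = 0.1110, so n_i ≈ 3.00.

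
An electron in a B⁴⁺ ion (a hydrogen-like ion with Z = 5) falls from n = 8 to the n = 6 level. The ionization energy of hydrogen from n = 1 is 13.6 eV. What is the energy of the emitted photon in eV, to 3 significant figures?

4.13 eV

The Bohr energies scale as Z², so for Z = 5: E_n = −340.0/n² eV.
E_8 = −340.0/64 = −5.313 eV and E_6 = −340.0/36 = −9.444 eV.
The photon energy is |E_8 − E_6| = 4.13 eV.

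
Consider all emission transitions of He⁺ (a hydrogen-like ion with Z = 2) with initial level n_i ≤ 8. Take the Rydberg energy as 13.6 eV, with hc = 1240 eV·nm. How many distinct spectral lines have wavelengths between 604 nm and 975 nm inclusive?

2

Enumerate all n_i → n_f pairs with 1 ≤ n_f < n_i ≤ 8 and compute λ = 1240 / [13.6·4·(1/n_f² − 1/n_i²)].
Lines falling in [604, 975] nm: 6→4 (656.5 nm), 8→5 (935.1 nm).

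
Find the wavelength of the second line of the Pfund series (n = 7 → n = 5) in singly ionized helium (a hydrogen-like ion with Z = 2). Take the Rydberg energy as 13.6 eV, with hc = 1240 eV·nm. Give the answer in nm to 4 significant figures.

1163 nm

The Pfund series terminates on n_f = 5; the second line has n_i = 5+2 = 7.
ΔE = 54.40 × (1/5² − 1/7²) = 1.066 eV.
λ = 1240 / 1.066 = 1163 nm.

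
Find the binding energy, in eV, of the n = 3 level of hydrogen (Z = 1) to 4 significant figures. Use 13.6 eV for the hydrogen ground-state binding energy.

1.511 eV

E_3 = −13.60/9 = −1.511 eV, so ionization (to E = 0) requires 1.511 eV.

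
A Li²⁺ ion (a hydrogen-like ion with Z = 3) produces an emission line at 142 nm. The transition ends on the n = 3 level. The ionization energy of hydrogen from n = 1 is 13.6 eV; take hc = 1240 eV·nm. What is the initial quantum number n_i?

The photon energy is ΔE = hc/λ = 1240 / 142 = 8.732 eV.
With Z = 3, ΔE = 122.4 × (1/n_f² − 1/n_i²), so 1/n_f² − 1/n_i² = 0.07134.
With n_f = 3: 1/n_i² = 1/9 − 0.07134 = 0.03977, so n_i ≈ 5.01.

n_i = 5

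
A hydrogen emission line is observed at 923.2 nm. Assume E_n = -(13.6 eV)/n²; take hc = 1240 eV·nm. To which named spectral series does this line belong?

Paschen

ΔE = 1240/923.2 = 1.343 eV.
This matches 13.6 × (1/3² − 1/9²), so n_f = 3: the Paschen series.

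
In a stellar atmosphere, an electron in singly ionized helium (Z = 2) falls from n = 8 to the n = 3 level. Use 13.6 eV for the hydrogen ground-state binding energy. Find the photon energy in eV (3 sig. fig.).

The Bohr energies scale as Z², so for Z = 2: E_n = −54.40/n² eV.
E_8 = −54.40/64 = −0.8500 eV and E_3 = −54.40/9 = −6.044 eV.
The photon energy is |E_8 − E_3| = 5.19 eV.

5.19 eV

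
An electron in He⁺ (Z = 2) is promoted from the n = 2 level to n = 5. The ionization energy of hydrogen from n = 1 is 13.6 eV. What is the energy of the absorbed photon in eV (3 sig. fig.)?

11.4 eV

The Bohr energies scale as Z², so for Z = 2: E_n = −54.40/n² eV.
E_5 = −54.40/25 = −2.176 eV and E_2 = −54.40/4 = −13.60 eV.
The photon energy is |E_5 − E_2| = 11.4 eV.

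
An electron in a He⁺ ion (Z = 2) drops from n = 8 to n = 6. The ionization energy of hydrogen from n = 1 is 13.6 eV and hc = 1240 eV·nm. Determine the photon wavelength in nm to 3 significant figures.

For Z = 2 the level energies scale as Z², so the effective Rydberg energy is 13.6 × 4 = 54.40 eV.
ΔE = 54.40 × (1/6² − 1/8²) = 54.40 × 0.01215 = 0.6611 eV.
λ = hc/ΔE = 1240 / 0.6611 = 1880 nm.

1880 nm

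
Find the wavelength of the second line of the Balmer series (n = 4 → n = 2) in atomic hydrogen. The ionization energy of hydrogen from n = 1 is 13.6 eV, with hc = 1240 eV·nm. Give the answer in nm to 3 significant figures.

486 nm

The Balmer series terminates on n_f = 2; the second line has n_i = 2+2 = 4.
ΔE = 13.60 × (1/2² − 1/4²) = 2.550 eV.
λ = 1240 / 2.550 = 486 nm.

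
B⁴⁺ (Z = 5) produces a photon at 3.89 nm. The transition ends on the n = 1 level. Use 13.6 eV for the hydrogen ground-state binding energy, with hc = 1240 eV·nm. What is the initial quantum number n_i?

n_i = 4

The photon energy is ΔE = hc/λ = 1240 / 3.89 = 318.8 eV.
With Z = 5, ΔE = 340.0 × (1/n_f² − 1/n_i²), so 1/n_f² − 1/n_i² = 0.9375.
With n_f = 1: 1/n_i² = 1/1 − 0.9375 = 0.06245, so n_i ≈ 4.00.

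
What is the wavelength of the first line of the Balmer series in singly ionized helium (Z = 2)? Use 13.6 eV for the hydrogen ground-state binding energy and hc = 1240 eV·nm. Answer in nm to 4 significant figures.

164.1 nm

The Balmer series terminates on n_f = 2; the first line has n_i = 2+1 = 3.
ΔE = 54.40 × (1/2² − 1/3²) = 7.556 eV.
λ = 1240 / 7.556 = 164.1 nm.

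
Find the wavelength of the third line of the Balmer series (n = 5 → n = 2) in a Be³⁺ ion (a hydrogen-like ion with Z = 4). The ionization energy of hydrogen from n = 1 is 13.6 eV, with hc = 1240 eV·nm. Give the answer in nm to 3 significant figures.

27.1 nm

The Balmer series terminates on n_f = 2; the third line has n_i = 2+3 = 5.
ΔE = 217.6 × (1/2² − 1/5²) = 45.70 eV.
λ = 1240 / 45.70 = 27.1 nm.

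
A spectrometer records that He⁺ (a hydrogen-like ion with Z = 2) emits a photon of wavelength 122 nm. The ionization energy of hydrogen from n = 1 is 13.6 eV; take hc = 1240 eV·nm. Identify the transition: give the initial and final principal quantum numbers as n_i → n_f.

n_i = 4, n_f = 2

The photon energy is ΔE = hc/λ = 1240 / 122 = 10.16 eV.
With Z = 2, ΔE = 54.40 × (1/n_f² − 1/n_i²), so 1/n_f² − 1/n_i² = 0.1868.
Trying n_f = 2 gives 1/n_i² = 0.06316, i.e. n_i ≈ 4; this pair matches.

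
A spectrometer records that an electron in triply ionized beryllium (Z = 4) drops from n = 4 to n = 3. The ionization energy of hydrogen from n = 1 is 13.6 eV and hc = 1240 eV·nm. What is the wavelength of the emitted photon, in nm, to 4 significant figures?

117.2 nm

For Z = 4 the level energies scale as Z², so the effective Rydberg energy is 13.6 × 16 = 217.6 eV.
ΔE = 217.6 × (1/3² − 1/4²) = 217.6 × 0.04861 = 10.58 eV.
λ = hc/ΔE = 1240 / 10.58 = 117.2 nm.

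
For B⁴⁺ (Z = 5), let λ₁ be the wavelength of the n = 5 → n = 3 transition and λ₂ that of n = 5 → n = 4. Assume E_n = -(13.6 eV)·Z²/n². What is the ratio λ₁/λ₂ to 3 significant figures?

λ ∝ 1/ΔE ∝ 1/(1/n_f² − 1/n_i²), and the Z² and hc factors cancel in the ratio.
λ₁/λ₂ = (1/4² − 1/5²)/(1/3² − 1/5²) = 0.02250/0.07111 = 0.316.

0.316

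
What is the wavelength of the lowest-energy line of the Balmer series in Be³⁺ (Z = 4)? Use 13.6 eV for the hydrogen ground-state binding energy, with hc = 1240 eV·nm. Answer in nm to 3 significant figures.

The Balmer series terminates on n_f = 2; the first line has n_i = 2+1 = 3.
ΔE = 217.6 × (1/2² − 1/3²) = 30.22 eV.
λ = 1240 / 30.22 = 41.0 nm.

41.0 nm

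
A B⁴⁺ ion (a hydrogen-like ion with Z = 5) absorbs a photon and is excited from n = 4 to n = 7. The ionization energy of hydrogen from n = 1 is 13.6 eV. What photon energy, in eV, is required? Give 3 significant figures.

14.3 eV

The Bohr energies scale as Z², so for Z = 5: E_n = −340.0/n² eV.
E_7 = −340.0/49 = −6.939 eV and E_4 = −340.0/16 = −21.25 eV.
The photon energy is |E_7 − E_4| = 14.3 eV.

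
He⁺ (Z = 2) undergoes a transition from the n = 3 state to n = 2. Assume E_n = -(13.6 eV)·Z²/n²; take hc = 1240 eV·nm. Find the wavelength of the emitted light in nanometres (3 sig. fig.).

For Z = 2 the level energies scale as Z², so the effective Rydberg energy is 13.6 × 4 = 54.40 eV.
ΔE = 54.40 × (1/2² − 1/3²) = 54.40 × 0.1389 = 7.556 eV.
λ = hc/ΔE = 1240 / 7.556 = 164 nm.

164 nm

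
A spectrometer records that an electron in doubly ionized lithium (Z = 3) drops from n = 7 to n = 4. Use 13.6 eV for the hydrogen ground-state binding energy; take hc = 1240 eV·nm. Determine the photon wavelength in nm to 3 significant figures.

For Z = 3 the level energies scale as Z², so the effective Rydberg energy is 13.6 × 9 = 122.4 eV.
ΔE = 122.4 × (1/4² − 1/7²) = 122.4 × 0.04209 = 5.152 eV.
λ = hc/ΔE = 1240 / 5.152 = 241 nm.

241 nm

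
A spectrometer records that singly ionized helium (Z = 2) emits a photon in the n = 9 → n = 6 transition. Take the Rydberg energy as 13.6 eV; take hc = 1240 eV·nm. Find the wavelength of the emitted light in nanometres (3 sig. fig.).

1480 nm

For Z = 2 the level energies scale as Z², so the effective Rydberg energy is 13.6 × 4 = 54.40 eV.
ΔE = 54.40 × (1/6² − 1/9²) = 54.40 × 0.01543 = 0.8395 eV.
λ = hc/ΔE = 1240 / 0.8395 = 1480 nm.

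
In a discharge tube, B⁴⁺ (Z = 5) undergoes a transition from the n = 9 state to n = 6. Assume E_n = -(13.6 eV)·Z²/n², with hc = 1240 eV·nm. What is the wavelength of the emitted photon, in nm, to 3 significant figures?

236 nm

For Z = 5 the level energies scale as Z², so the effective Rydberg energy is 13.6 × 25 = 340.0 eV.
ΔE = 340.0 × (1/6² − 1/9²) = 340.0 × 0.01543 = 5.247 eV.
λ = hc/ΔE = 1240 / 5.247 = 236 nm.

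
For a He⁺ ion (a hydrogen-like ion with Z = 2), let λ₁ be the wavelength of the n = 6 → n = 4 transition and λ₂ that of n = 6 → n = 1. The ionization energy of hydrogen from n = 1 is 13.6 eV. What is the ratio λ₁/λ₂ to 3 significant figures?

λ ∝ 1/ΔE ∝ 1/(1/n_f² − 1/n_i²), and the Z² and hc factors cancel in the ratio.
λ₁/λ₂ = (1/1² − 1/6²)/(1/4² − 1/6²) = 0.9722/0.03472 = 28.0.

28.0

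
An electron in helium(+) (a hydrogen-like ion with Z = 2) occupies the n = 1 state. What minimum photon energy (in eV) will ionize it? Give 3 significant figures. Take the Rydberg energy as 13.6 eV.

E_n = −13.6 Z²/n² = −54.40/n² eV for Z = 2.
E_1 = −54.40/1 = −54.4 eV, so ionization (to E = 0) requires 54.4 eV.

54.4 eV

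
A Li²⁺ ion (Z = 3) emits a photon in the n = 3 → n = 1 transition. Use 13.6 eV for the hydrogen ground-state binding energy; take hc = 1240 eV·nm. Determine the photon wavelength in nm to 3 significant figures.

For Z = 3 the level energies scale as Z², so the effective Rydberg energy is 13.6 × 9 = 122.4 eV.
ΔE = 122.4 × (1/1² − 1/3²) = 122.4 × 0.8889 = 108.8 eV.
λ = hc/ΔE = 1240 / 108.8 = 11.4 nm.

11.4 nm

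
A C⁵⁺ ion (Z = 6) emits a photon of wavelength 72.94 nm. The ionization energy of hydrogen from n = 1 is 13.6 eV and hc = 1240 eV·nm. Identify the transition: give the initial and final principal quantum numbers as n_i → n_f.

The photon energy is ΔE = hc/λ = 1240 / 72.94 = 17.00 eV.
With Z = 6, ΔE = 489.6 × (1/n_f² − 1/n_i²), so 1/n_f² − 1/n_i² = 0.03472.
Trying n_f = 4 gives 1/n_i² = 0.02778, i.e. n_i ≈ 6; this pair matches.

n_i = 6, n_f = 4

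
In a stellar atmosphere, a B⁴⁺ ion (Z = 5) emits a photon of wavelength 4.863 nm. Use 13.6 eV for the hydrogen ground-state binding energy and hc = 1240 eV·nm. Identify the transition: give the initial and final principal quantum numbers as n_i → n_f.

n_i = 2, n_f = 1

The photon energy is ΔE = hc/λ = 1240 / 4.863 = 255.0 eV.
With Z = 5, ΔE = 340.0 × (1/n_f² − 1/n_i²), so 1/n_f² − 1/n_i² = 0.7500.
Trying n_f = 1 gives 1/n_i² = 0.2500, i.e. n_i ≈ 2; this pair matches.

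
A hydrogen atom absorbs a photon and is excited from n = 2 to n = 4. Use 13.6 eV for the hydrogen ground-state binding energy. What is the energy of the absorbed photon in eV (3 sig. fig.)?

2.55 eV

E_4 = −13.60/16 = −0.8500 eV and E_2 = −13.60/4 = −3.400 eV.
The photon energy is |E_4 − E_2| = 2.55 eV.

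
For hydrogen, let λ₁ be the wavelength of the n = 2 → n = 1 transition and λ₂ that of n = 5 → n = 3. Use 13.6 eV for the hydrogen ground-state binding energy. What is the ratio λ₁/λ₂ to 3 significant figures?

0.0948

λ ∝ 1/ΔE ∝ 1/(1/n_f² − 1/n_i²), and the Z² and hc factors cancel in the ratio.
λ₁/λ₂ = (1/3² − 1/5²)/(1/1² − 1/2²) = 0.07111/0.7500 = 0.0948.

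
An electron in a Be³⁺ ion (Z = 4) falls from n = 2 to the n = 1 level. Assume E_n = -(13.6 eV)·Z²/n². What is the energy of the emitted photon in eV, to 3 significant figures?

The Bohr energies scale as Z², so for Z = 4: E_n = −217.6/n² eV.
E_2 = −217.6/4 = −54.40 eV and E_1 = −217.6/1 = −217.6 eV.
The photon energy is |E_2 − E_1| = 163 eV.

163 eV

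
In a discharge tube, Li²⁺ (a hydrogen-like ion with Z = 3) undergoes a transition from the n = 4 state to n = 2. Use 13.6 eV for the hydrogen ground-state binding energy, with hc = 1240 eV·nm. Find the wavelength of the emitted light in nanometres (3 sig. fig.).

For Z = 3 the level energies scale as Z², so the effective Rydberg energy is 13.6 × 9 = 122.4 eV.
ΔE = 122.4 × (1/2² − 1/4²) = 122.4 × 0.1875 = 22.95 eV.
λ = hc/ΔE = 1240 / 22.95 = 54.0 nm.

54.0 nm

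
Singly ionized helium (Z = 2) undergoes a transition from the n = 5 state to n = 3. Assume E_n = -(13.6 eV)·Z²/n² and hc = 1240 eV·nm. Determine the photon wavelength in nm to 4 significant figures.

For Z = 2 the level energies scale as Z², so the effective Rydberg energy is 13.6 × 4 = 54.40 eV.
ΔE = 54.40 × (1/3² − 1/5²) = 54.40 × 0.07111 = 3.868 eV.
λ = hc/ΔE = 1240 / 3.868 = 320.5 nm.

320.5 nm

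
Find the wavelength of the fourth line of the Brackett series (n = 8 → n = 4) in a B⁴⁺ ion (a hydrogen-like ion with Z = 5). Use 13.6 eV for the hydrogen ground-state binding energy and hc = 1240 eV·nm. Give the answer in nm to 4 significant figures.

The Brackett series terminates on n_f = 4; the fourth line has n_i = 4+4 = 8.
ΔE = 340.0 × (1/4² − 1/8²) = 15.94 eV.
λ = 1240 / 15.94 = 77.80 nm.

77.80 nm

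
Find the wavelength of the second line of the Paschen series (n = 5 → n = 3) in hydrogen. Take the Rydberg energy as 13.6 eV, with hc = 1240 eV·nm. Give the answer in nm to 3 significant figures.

1280 nm

The Paschen series terminates on n_f = 3; the second line has n_i = 3+2 = 5.
ΔE = 13.60 × (1/3² − 1/5²) = 0.9671 eV.
λ = 1240 / 0.9671 = 1280 nm.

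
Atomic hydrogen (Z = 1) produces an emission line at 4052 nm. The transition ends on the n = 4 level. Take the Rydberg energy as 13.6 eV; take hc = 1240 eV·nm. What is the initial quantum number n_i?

The photon energy is ΔE = hc/λ = 1240 / 4052 = 0.3060 eV.
With Z = 1, ΔE = 13.60 × (1/n_f² − 1/n_i²), so 1/n_f² − 1/n_i² = 0.02250.
With n_f = 4: 1/n_i² = 1/16 − 0.02250 = 0.04000, so n_i ≈ 5.00.

n_i = 5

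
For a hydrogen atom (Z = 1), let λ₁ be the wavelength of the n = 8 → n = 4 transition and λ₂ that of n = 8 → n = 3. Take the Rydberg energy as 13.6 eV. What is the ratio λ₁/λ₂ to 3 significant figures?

λ ∝ 1/ΔE ∝ 1/(1/n_f² − 1/n_i²), and the Z² and hc factors cancel in the ratio.
λ₁/λ₂ = (1/3² − 1/8²)/(1/4² − 1/8²) = 0.09549/0.04688 = 2.04.

2.04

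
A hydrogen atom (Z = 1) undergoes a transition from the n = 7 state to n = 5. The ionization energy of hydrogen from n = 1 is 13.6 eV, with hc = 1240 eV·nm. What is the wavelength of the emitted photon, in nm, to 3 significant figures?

4650 nm

ΔE = 13.60 × (1/5² − 1/7²) = 13.60 × 0.01959 = 0.2664 eV.
λ = hc/ΔE = 1240 / 0.2664 = 4650 nm.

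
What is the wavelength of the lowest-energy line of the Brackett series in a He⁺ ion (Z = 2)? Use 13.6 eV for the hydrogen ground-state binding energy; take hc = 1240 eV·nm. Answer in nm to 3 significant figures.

The Brackett series terminates on n_f = 4; the first line has n_i = 4+1 = 5.
ΔE = 54.40 × (1/4² − 1/5²) = 1.224 eV.
λ = 1240 / 1.224 = 1010 nm.

1010 nm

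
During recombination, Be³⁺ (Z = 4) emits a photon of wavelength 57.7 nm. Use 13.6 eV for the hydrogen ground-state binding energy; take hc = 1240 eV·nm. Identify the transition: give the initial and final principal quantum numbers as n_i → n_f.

n_i = 9, n_f = 3

The photon energy is ΔE = hc/λ = 1240 / 57.7 = 21.49 eV.
With Z = 4, ΔE = 217.6 × (1/n_f² − 1/n_i²), so 1/n_f² − 1/n_i² = 0.09876.
Trying n_f = 3 gives 1/n_i² = 0.01235, i.e. n_i ≈ 9; this pair matches.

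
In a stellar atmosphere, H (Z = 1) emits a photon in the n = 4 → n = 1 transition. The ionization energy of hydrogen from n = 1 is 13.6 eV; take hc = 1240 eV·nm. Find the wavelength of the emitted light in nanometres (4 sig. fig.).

97.25 nm

ΔE = 13.60 × (1/1² − 1/4²) = 13.60 × 0.9375 = 12.75 eV.
λ = hc/ΔE = 1240 / 12.75 = 97.25 nm.
This line belongs to the Lyman series.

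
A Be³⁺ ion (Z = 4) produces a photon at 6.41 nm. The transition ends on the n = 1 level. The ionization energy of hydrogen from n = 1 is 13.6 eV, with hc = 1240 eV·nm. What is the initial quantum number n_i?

The photon energy is ΔE = hc/λ = 1240 / 6.41 = 193.4 eV.
With Z = 4, ΔE = 217.6 × (1/n_f² − 1/n_i²), so 1/n_f² − 1/n_i² = 0.8890.
With n_f = 1: 1/n_i² = 1/1 − 0.8890 = 0.1110, so n_i ≈ 3.00.

n_i = 3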